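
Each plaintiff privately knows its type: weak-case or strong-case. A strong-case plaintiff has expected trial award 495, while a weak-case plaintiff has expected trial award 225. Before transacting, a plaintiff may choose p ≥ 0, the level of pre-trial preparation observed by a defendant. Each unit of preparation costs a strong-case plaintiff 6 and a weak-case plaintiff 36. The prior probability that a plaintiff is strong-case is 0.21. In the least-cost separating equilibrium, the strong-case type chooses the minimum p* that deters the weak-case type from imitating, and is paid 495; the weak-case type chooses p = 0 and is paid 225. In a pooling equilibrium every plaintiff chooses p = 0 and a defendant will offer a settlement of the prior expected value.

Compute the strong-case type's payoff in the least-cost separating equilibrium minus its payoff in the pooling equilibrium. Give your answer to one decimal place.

168.3

Least-cost separating signal: p* solves 225 = 495 − 36·p*, so p* = (495 − 225)/36 = 7.5.
Strong-case type's separating payoff: 495 − 6 × p* = 495 − 6 × (495 − 225)/36 = 495 − 1620/36 = 450.
Pooling payoff: 0.21 × 495 + 0.79 × 225 = 281.7.
Difference: 450 − 281.7 = 168.3.
The strong-case type prefers to separate.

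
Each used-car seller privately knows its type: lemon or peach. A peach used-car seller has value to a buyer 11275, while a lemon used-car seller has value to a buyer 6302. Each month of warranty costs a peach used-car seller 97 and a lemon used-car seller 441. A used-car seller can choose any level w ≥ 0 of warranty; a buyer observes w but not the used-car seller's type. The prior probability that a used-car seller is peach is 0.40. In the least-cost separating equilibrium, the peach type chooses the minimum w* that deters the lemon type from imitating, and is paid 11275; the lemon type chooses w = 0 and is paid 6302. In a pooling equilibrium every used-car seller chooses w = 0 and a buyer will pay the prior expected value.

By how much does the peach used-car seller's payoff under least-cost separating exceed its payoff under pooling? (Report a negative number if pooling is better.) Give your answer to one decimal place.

Least-cost separating signal: w* solves 6302 = 11275 − 441·w*, so w* = (11275 − 6302)/441 ≈ 11.2766.
Peach type's separating payoff: 11275 − 97 × w* = 11275 − 97 × (11275 − 6302)/441 = 11275 − 482381/441 ≈ 10181.166.
Pooling payoff: 0.40 × 11275 + 0.60 × 6302 = 8291.2.
Difference: 10181.166 − 8291.2 = 1889.966, i.e. 1890.0 to one decimal place.
The peach type prefers to separate.

1890.0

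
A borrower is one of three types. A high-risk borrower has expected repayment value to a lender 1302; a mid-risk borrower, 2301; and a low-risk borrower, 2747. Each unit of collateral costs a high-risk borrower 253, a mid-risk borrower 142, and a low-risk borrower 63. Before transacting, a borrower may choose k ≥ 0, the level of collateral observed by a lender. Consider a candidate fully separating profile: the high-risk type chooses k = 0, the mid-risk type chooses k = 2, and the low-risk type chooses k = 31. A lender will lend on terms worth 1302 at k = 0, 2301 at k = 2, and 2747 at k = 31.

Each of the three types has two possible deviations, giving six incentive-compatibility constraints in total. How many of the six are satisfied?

High-risk (own payoff 1302): to k=2 gives 2301 − 253×2 = 1795 → profitable ✗; to k=31 gives 2747 − 253×31 = -5096 → no gain ✓.
Mid-risk (own payoff 2301 − 142×2 = 2017): to k=0 gives 1302 → no gain ✓; to k=31 gives 2747 − 142×31 = -1655 → no gain ✓.
Low-risk (own payoff 2747 − 63×31 = 794): to k=0 gives 1302 → profitable ✗; to k=2 gives 2301 − 63×2 = 2175 → profitable ✗.
3 of the 6 constraints hold; not an equilibrium.

3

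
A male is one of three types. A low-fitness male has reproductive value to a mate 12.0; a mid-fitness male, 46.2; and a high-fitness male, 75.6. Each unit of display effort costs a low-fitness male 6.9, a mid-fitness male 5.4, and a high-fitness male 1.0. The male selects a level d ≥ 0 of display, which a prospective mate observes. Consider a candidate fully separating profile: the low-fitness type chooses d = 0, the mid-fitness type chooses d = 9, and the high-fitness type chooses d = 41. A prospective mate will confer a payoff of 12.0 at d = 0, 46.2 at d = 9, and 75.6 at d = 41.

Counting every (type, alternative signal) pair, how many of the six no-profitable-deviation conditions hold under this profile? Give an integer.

4

High-fitness (own payoff 75.6 − 1.0×41 = 34.6): to d=0 gives 12.0 → no gain ✓; to d=9 gives 46.2 − 1.0×9 = 37.2 → profitable ✗.
Mid-fitness (own payoff 46.2 − 5.4×9 = -2.4): to d=0 gives 12.0 → profitable ✗; to d=41 gives 75.6 − 5.4×41 = -145.8 → no gain ✓.
Low-fitness (own payoff 12.0): to d=9 gives 46.2 − 6.9×9 = -15.9 → no gain ✓; to d=41 gives 75.6 − 6.9×41 = -207.3 → no gain ✓.
4 of the 6 constraints hold; not an equilibrium.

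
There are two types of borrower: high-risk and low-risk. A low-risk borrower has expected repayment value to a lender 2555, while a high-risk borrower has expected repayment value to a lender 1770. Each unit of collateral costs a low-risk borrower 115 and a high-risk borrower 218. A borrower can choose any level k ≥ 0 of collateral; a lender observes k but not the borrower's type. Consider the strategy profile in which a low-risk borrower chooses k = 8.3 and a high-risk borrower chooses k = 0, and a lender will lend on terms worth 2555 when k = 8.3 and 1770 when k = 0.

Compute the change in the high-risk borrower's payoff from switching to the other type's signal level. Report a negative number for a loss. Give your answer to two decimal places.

-1024.40

Playing k = 0 the high-risk borrower receives 1770.
Deviating to k = 8.3 brings payment 2555 at cost 218 × 8.3 = 1809.4, netting 745.6.
Gain from deviating: 745.6 − 1770 = -1024.40.
The gain is negative, so the high-risk type's incentive-compatibility constraint is satisfied.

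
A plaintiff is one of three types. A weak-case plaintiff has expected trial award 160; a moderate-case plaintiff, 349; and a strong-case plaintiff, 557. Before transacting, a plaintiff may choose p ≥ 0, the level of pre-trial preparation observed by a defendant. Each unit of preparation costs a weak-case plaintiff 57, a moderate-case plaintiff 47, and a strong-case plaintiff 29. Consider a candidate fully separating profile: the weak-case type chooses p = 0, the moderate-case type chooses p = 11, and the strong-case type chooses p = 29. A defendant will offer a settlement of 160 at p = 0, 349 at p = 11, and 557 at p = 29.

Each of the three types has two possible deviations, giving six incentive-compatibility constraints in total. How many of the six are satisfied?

3

Moderate-case (own payoff 349 − 47×11 = -168): to p=0 gives 160 → profitable ✗; to p=29 gives 557 − 47×29 = -806 → no gain ✓.
Strong-case (own payoff 557 − 29×29 = -284): to p=0 gives 160 → profitable ✗; to p=11 gives 349 − 29×11 = 30 → profitable ✗.
Weak-case (own payoff 160): to p=11 gives 349 − 57×11 = -278 → no gain ✓; to p=29 gives 557 − 57×29 = -1096 → no gain ✓.
3 of the 6 constraints hold; not an equilibrium.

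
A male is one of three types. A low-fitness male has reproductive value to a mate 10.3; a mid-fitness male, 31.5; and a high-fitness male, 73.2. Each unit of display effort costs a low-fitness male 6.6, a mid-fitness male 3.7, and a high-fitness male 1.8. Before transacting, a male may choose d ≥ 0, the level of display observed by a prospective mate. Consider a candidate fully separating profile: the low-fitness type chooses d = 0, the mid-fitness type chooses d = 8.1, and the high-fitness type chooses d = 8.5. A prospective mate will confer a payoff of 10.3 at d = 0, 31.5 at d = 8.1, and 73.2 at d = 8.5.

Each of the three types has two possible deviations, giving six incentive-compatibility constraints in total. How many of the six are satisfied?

3

Low-fitness (own payoff 10.3): to d=8.1 gives 31.5 − 6.6×8.1 = -21.96 → no gain ✓; to d=8.5 gives 73.2 − 6.6×8.5 = 17.1 → profitable ✗.
High-fitness (own payoff 73.2 − 1.8×8.5 = 57.9): to d=0 gives 10.3 → no gain ✓; to d=8.1 gives 31.5 − 1.8×8.1 = 16.92 → no gain ✓.
Mid-fitness (own payoff 31.5 − 3.7×8.1 = 1.53): to d=0 gives 10.3 → profitable ✗; to d=8.5 gives 73.2 − 3.7×8.5 = 41.75 → profitable ✗.
3 of the 6 constraints hold; not an equilibrium.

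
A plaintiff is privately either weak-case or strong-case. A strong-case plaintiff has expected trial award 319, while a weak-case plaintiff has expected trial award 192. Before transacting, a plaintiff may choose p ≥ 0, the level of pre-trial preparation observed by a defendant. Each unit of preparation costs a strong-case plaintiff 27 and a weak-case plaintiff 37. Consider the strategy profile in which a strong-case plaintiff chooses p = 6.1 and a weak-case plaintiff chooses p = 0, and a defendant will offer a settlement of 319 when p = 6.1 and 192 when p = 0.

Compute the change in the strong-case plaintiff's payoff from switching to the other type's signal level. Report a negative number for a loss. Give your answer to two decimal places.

37.70

Playing p = 6.1 the strong-case plaintiff receives 319 − 27 × 6.1 = 154.3.
Deviating to p = 0 yields 192 instead.
Gain from deviating: 192 − 154.3 = 37.70.
The gain is positive, so the strong-case type's incentive-compatibility constraint is violated — this profile is not a separating equilibrium.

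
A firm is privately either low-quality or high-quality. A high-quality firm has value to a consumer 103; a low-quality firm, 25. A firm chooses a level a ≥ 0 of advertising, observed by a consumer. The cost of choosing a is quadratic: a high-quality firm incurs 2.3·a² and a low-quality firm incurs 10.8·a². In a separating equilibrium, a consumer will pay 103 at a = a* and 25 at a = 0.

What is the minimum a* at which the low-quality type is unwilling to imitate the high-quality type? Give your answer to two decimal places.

The low-quality type at a = 0 receives 25; imitating at a* yields 103 − 10.8·a*².
Indifference: 25 = 103 − 10.8·a*², so a*² = (103 − 25) / 10.8 ≈ 7.2222.
a* = √7.2222 ≈ 2.69.

2.69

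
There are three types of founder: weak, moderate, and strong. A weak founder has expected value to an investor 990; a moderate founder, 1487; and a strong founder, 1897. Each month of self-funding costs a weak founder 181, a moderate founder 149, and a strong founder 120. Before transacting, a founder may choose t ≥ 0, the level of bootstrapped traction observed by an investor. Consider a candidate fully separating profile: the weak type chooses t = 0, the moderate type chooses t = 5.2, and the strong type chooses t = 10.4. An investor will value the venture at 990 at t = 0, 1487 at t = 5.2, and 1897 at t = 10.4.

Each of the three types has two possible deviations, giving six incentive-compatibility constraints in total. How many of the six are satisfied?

3

Weak (own payoff 990): to t=5.2 gives 1487 − 181×5.2 = 545.8 → no gain ✓; to t=10.4 gives 1897 − 181×10.4 = 14.6 → no gain ✓.
Moderate (own payoff 1487 − 149×5.2 = 712.2): to t=0 gives 990 → profitable ✗; to t=10.4 gives 1897 − 149×10.4 = 347.4 → no gain ✓.
Strong (own payoff 1897 − 120×10.4 = 649): to t=0 gives 990 → profitable ✗; to t=5.2 gives 1487 − 120×5.2 = 863 → profitable ✗.
3 of the 6 constraints hold; not an equilibrium.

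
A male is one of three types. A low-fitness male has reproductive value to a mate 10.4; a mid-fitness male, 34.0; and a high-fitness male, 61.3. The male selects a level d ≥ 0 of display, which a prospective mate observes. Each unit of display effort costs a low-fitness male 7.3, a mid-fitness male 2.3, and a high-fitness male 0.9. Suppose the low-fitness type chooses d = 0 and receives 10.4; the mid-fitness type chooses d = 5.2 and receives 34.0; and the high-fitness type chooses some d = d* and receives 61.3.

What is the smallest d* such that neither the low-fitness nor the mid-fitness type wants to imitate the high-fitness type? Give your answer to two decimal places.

Low-fitness type (on-path payoff 10.4) won't mimic when 10.4 ≥ 61.3 − 7.3·d*, i.e. d* ≥ 6.97.
Mid-fitness type (on-path payoff 34.0 − 2.3×5.2 = 22.04) won't mimic when 22.04 ≥ 61.3 − 2.3·d*, i.e. d* ≥ 17.07.
Both must hold, so d* = max(6.97, 17.07) = 17.07. The mid-fitness type's constraint binds.

17.07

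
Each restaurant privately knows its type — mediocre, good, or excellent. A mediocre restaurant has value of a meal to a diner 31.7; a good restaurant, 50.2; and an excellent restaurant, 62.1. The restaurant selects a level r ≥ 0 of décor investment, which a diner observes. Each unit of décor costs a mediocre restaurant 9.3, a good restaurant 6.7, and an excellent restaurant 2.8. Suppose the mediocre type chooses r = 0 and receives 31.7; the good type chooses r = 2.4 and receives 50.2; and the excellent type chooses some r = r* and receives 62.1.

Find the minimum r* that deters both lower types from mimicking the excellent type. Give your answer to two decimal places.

Mediocre type (on-path payoff 31.7) won't mimic when 31.7 ≥ 62.1 − 9.3·r*, i.e. r* ≥ 3.27.
Good type (on-path payoff 50.2 − 6.7×2.4 = 34.12) won't mimic when 34.12 ≥ 62.1 − 6.7·r*, i.e. r* ≥ 4.18.
Both must hold, so r* = max(3.27, 4.18) = 4.18. The good type's constraint binds.

4.18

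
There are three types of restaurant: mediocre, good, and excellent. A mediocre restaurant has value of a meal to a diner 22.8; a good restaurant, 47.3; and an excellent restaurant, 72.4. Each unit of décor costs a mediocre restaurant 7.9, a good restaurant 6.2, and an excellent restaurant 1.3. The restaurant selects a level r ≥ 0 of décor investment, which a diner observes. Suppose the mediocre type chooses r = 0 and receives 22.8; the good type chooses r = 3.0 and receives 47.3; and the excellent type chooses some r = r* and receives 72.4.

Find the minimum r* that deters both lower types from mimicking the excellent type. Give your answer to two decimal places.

7.05

Good type (on-path payoff 47.3 − 6.2×3.0 = 28.7) won't mimic when 28.7 ≥ 72.4 − 6.2·r*, i.e. r* ≥ 7.05.
Mediocre type (on-path payoff 22.8) won't mimic when 22.8 ≥ 72.4 − 7.9·r*, i.e. r* ≥ 6.28.
Both must hold, so r* = max(6.28, 7.05) = 7.05. The good type's constraint binds.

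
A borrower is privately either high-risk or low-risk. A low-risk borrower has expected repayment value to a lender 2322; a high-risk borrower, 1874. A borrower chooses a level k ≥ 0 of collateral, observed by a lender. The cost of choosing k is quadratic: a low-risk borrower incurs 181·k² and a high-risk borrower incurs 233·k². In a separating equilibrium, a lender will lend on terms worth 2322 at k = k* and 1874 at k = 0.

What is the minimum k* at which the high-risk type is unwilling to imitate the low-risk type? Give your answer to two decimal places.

The high-risk type at k = 0 receives 1874; imitating at k* yields 2322 − 233·k*².
Indifference: 1874 = 2322 − 233·k*², so k*² = (2322 − 1874) / 233 ≈ 1.9227.
k* = √1.9227 ≈ 1.39.

1.39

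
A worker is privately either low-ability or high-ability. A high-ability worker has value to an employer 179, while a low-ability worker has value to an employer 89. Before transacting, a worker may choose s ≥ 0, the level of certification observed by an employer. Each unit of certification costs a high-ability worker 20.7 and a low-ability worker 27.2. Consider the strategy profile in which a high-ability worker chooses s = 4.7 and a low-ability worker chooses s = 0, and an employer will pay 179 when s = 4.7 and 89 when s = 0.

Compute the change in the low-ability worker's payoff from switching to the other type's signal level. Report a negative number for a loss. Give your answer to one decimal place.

Playing s = 0 the low-ability worker receives 89.
Deviating to s = 4.7 brings payment 179 at cost 27.2 × 4.7 = 127.84, netting 51.16.
Gain from deviating: 51.16 − 89 = -37.84, i.e. -37.8 to one decimal place.
The gain is negative, so the low-ability type's incentive-compatibility constraint is satisfied.

-37.8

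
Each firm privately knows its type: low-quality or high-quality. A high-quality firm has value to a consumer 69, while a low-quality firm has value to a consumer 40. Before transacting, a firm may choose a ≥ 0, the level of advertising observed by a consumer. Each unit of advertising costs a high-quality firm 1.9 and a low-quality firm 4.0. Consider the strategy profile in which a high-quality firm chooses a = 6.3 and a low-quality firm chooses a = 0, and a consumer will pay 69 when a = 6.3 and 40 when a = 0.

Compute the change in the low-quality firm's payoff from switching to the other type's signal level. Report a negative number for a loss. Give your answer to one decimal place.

3.8

Playing a = 0 the low-quality firm receives 40.
Deviating to a = 6.3 brings payment 69 at cost 4.0 × 6.3 = 25.2, netting 43.8.
Gain from deviating: 43.8 − 40 = 3.8.
The gain is positive, so the low-quality type's incentive-compatibility constraint is violated — this profile is not a separating equilibrium.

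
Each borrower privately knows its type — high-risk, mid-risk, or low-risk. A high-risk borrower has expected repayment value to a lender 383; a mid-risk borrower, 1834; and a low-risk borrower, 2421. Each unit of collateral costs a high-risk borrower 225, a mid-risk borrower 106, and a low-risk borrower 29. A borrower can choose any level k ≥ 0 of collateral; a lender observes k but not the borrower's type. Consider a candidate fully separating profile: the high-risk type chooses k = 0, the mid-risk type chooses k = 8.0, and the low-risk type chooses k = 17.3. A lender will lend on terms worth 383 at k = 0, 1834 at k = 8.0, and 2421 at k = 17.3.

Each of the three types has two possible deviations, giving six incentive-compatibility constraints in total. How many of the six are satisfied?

Low-risk (own payoff 2421 − 29×17.3 = 1919.3): to k=0 gives 383 → no gain ✓; to k=8.0 gives 1834 − 29×8.0 = 1602 → no gain ✓.
Mid-risk (own payoff 1834 − 106×8.0 = 986): to k=0 gives 383 → no gain ✓; to k=17.3 gives 2421 − 106×17.3 = 587.2 → no gain ✓.
High-risk (own payoff 383): to k=8.0 gives 1834 − 225×8.0 = 34 → no gain ✓; to k=17.3 gives 2421 − 225×17.3 = -1471.5 → no gain ✓.
6 of the 6 constraints hold; this profile is a separating equilibrium.

6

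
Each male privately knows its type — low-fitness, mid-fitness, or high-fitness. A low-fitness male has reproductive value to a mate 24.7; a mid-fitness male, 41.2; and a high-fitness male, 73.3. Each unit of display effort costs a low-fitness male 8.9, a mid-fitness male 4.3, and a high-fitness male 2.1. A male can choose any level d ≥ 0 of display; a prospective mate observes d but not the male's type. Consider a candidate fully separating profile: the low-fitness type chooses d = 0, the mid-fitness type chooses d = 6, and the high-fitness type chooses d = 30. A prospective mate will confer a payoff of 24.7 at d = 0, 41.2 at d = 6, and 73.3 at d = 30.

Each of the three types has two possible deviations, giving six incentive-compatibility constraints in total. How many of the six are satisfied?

3

Low-fitness (own payoff 24.7): to d=6 gives 41.2 − 8.9×6 = -12.2 → no gain ✓; to d=30 gives 73.3 − 8.9×30 = -193.7 → no gain ✓.
High-fitness (own payoff 73.3 − 2.1×30 = 10.3): to d=0 gives 24.7 → profitable ✗; to d=6 gives 41.2 − 2.1×6 = 28.6 → profitable ✗.
Mid-fitness (own payoff 41.2 − 4.3×6 = 15.4): to d=0 gives 24.7 → profitable ✗; to d=30 gives 73.3 − 4.3×30 = -55.7 → no gain ✓.
3 of the 6 constraints hold; not an equilibrium.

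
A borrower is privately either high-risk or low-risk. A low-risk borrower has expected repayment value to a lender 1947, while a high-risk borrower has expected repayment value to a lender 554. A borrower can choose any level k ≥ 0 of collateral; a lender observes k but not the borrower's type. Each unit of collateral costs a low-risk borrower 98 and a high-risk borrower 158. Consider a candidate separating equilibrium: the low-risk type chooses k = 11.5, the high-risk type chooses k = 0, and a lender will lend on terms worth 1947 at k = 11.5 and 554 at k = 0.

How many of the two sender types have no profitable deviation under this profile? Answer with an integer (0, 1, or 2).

2

Low-risk type: signal → 1947 − 98 × 11.5 = 820; deviate to 0 → 554. IC holds (820 ≥ 554).
High-risk type: stay at 0 → 554; mimic → 1947 − 158 × 11.5 = 130. IC holds (554 ≥ 130).
2 of 2 constraints hold, so this is a separating equilibrium.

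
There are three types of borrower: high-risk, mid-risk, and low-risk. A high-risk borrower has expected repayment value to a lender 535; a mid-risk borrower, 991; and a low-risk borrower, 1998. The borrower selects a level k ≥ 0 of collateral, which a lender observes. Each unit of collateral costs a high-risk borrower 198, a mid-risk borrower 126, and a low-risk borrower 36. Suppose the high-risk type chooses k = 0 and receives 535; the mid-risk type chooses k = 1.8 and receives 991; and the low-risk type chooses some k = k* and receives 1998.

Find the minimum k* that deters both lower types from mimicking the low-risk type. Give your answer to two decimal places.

9.79

High-risk type (on-path payoff 535) won't mimic when 535 ≥ 1998 − 198·k*, i.e. k* ≥ 7.39.
Mid-risk type (on-path payoff 991 − 126×1.8 = 764.2) won't mimic when 764.2 ≥ 1998 − 126·k*, i.e. k* ≥ 9.79.
Both must hold, so k* = max(7.39, 9.79) = 9.79. The mid-risk type's constraint binds.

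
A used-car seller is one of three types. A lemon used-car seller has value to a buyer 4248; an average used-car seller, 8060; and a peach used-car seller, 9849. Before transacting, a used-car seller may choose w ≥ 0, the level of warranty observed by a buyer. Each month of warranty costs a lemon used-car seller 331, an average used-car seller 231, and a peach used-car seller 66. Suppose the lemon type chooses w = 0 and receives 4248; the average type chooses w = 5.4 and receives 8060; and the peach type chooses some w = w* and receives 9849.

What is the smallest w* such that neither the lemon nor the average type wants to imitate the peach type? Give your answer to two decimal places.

16.92

Average type (on-path payoff 8060 − 231×5.4 = 6812.6) won't mimic when 6812.6 ≥ 9849 − 231·w*, i.e. w* ≥ 13.14.
Lemon type (on-path payoff 4248) won't mimic when 4248 ≥ 9849 − 331·w*, i.e. w* ≥ 16.92.
Both must hold, so w* = max(16.92, 13.14) = 16.92. The lemon type's constraint binds.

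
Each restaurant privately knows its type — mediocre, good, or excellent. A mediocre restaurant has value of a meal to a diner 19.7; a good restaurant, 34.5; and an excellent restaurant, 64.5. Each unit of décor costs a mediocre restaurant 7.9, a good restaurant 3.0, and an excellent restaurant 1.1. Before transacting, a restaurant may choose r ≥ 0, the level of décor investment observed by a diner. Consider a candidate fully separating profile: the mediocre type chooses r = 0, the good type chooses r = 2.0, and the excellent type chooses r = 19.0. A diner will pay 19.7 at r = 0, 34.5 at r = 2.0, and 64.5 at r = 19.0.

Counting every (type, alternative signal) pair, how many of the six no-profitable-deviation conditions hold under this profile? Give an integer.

6

Good (own payoff 34.5 − 3.0×2.0 = 28.5): to r=0 gives 19.7 → no gain ✓; to r=19.0 gives 64.5 − 3.0×19.0 = 7.5 → no gain ✓.
Excellent (own payoff 64.5 − 1.1×19.0 = 43.6): to r=0 gives 19.7 → no gain ✓; to r=2.0 gives 34.5 − 1.1×2.0 = 32.3 → no gain ✓.
Mediocre (own payoff 19.7): to r=2.0 gives 34.5 − 7.9×2.0 = 18.7 → no gain ✓; to r=19.0 gives 64.5 − 7.9×19.0 = -85.6 → no gain ✓.
6 of the 6 constraints hold; this profile is a separating equilibrium.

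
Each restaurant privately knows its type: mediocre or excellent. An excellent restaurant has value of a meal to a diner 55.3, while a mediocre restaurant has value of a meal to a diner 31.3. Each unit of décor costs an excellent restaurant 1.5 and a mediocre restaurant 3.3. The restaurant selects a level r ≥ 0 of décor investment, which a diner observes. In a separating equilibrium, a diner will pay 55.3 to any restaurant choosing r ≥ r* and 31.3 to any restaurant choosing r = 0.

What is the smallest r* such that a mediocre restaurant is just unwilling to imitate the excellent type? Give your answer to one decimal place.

7.3

A mediocre restaurant choosing r = 0 receives 31.3.
Imitating at r* instead would pay 55.3 at cost 3.3·r*, netting 55.3 − 3.3·r*.
Indifference: 31.3 = 55.3 − 3.3·r*, so r* = (55.3 − 31.3) / 3.3 ≈ 7.3.
At r* the mediocre type's incentive constraint just binds; the excellent type strictly prefers r* since its per-unit cost is lower.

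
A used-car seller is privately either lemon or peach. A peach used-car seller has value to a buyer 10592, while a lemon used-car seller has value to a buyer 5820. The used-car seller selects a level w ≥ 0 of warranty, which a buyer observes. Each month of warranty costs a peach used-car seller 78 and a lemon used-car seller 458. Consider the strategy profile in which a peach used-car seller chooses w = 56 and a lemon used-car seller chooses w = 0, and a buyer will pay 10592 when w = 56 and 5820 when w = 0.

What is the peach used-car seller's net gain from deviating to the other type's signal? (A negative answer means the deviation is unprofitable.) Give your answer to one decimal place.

Playing w = 56 the peach used-car seller receives 10592 − 78 × 56 = 6224.
Deviating to w = 0 yields 5820 instead.
Gain from deviating: 5820 − 6224 = -404.0.
The gain is negative, so the peach type's incentive-compatibility constraint is satisfied.

-404.0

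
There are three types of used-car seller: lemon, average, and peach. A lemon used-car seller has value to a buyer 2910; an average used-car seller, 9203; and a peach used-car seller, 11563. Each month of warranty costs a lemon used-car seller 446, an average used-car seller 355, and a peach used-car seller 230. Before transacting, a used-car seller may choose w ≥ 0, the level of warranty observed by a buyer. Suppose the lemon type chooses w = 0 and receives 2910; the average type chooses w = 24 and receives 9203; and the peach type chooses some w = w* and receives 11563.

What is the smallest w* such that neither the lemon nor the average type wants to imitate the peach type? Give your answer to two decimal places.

Average type (on-path payoff 9203 − 355×24 = 683) won't mimic when 683 ≥ 11563 − 355·w*, i.e. w* ≥ 30.65.
Lemon type (on-path payoff 2910) won't mimic when 2910 ≥ 11563 − 446·w*, i.e. w* ≥ 19.40.
Both must hold, so w* = max(19.40, 30.65) = 30.65. The average type's constraint binds.

30.65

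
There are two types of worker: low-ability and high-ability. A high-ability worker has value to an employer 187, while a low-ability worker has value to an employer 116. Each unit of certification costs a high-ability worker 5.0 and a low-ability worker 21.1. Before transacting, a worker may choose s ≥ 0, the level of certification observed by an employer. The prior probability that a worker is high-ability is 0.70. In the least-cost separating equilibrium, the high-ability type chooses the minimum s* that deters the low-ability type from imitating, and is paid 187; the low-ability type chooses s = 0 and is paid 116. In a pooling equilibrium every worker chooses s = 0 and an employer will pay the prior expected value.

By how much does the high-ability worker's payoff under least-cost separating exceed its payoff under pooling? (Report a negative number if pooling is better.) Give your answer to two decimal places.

4.48

Least-cost separating signal: s* solves 116 = 187 − 21.1·s*, so s* = (187 − 116)/21.1 ≈ 3.3649.
High-ability type's separating payoff: 187 − 5.0 × s* = 187 − 5.0 × (187 − 116)/21.1 = 187 − 355/21.1 ≈ 170.1754.
Pooling payoff: 0.70 × 187 + 0.30 × 116 = 165.7.
Difference: 170.1754 − 165.7 = 4.4754, i.e. 4.48 to two decimal places.
The high-ability type prefers to separate.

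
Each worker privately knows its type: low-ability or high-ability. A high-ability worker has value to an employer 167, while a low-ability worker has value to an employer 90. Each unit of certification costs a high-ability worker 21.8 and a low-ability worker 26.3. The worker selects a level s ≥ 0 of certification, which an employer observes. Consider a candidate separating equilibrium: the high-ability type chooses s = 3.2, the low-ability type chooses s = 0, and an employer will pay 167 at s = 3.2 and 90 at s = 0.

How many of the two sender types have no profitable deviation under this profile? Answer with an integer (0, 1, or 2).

Low-ability type: stay at 0 → 90; mimic → 167 − 26.3 × 3.2 = 82.84. IC holds (90 ≥ 82.84).
High-ability type: signal → 167 − 21.8 × 3.2 = 97.24; deviate to 0 → 90. IC holds (97.24 ≥ 90).
2 of 2 constraints hold, so this is a separating equilibrium.

2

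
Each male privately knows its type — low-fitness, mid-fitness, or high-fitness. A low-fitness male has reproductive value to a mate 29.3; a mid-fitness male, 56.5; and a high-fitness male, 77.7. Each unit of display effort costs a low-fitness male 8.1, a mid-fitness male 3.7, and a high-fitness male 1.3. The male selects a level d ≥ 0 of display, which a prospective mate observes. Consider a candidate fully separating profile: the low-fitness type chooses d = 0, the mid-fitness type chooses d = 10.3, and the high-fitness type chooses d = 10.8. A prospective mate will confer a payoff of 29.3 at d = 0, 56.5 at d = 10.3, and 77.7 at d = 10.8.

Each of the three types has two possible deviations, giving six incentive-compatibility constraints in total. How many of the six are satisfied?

4

High-fitness (own payoff 77.7 − 1.3×10.8 = 63.66): to d=0 gives 29.3 → no gain ✓; to d=10.3 gives 56.5 − 1.3×10.3 = 43.11 → no gain ✓.
Mid-fitness (own payoff 56.5 − 3.7×10.3 = 18.39): to d=0 gives 29.3 → profitable ✗; to d=10.8 gives 77.7 − 3.7×10.8 = 37.74 → profitable ✗.
Low-fitness (own payoff 29.3): to d=10.3 gives 56.5 − 8.1×10.3 = -26.93 → no gain ✓; to d=10.8 gives 77.7 − 8.1×10.8 = -9.78 → no gain ✓.
4 of the 6 constraints hold; not an equilibrium.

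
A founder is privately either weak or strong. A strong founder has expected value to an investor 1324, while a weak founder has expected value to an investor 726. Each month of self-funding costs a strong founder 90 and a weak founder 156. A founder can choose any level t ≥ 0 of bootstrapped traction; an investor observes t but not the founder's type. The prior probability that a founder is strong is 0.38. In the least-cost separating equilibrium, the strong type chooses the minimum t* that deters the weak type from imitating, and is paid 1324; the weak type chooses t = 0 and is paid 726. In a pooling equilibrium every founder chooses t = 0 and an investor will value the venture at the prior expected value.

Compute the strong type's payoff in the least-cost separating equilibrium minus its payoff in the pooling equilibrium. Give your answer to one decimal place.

25.8

Least-cost separating signal: t* solves 726 = 1324 − 156·t*, so t* = (1324 − 726)/156 ≈ 3.8333.
Strong type's separating payoff: 1324 − 90 × t* = 1324 − 90 × (1324 − 726)/156 = 1324 − 53820/156 = 979.
Pooling payoff: 0.38 × 1324 + 0.62 × 726 = 953.24.
Difference: 979 − 953.24 = 25.76, i.e. 25.8 to one decimal place.
The strong type prefers to separate.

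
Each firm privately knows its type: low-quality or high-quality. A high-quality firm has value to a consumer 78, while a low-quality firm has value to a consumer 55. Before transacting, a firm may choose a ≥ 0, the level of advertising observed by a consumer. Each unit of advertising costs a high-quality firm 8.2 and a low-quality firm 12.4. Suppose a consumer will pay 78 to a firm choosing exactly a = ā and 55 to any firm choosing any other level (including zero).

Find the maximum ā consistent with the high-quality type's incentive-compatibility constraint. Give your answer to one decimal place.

Choosing ā yields the high-quality type 78 − 8.2·ā; choosing zero yields 55.
The high-quality type is indifferent at 78 − 8.2·ā = 55, i.e. ā = (78 − 55) / 8.2 ≈ 2.8.
For any ā above 2.8 the high-quality type would rather pool at zero, so separation collapses.

2.8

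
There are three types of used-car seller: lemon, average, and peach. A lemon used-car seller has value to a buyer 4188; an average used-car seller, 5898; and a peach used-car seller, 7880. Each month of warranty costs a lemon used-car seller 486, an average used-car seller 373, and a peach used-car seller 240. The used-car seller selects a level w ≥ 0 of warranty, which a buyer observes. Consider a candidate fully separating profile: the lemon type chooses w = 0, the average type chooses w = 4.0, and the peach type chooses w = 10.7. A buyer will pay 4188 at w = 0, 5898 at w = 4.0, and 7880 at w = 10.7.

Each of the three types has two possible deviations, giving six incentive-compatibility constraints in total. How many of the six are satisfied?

Lemon (own payoff 4188): to w=4.0 gives 5898 − 486×4.0 = 3954 → no gain ✓; to w=10.7 gives 7880 − 486×10.7 = 2679.8 → no gain ✓.
Peach (own payoff 7880 − 240×10.7 = 5312): to w=0 gives 4188 → no gain ✓; to w=4.0 gives 5898 − 240×4.0 = 4938 → no gain ✓.
Average (own payoff 5898 − 373×4.0 = 4406): to w=0 gives 4188 → no gain ✓; to w=10.7 gives 7880 − 373×10.7 = 3888.9 → no gain ✓.
6 of the 6 constraints hold; this profile is a separating equilibrium.

6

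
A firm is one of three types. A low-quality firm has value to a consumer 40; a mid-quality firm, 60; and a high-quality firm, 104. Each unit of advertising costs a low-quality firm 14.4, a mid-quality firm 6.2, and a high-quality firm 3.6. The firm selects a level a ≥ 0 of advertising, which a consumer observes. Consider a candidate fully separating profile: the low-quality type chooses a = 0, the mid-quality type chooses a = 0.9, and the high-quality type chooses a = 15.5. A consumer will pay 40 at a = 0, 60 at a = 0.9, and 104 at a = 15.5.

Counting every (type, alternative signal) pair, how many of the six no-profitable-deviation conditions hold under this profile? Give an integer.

Low-quality (own payoff 40): to a=0.9 gives 60 − 14.4×0.9 = 47.04 → profitable ✗; to a=15.5 gives 104 − 14.4×15.5 = -119.2 → no gain ✓.
Mid-quality (own payoff 60 − 6.2×0.9 = 54.42): to a=0 gives 40 → no gain ✓; to a=15.5 gives 104 − 6.2×15.5 = 7.9 → no gain ✓.
High-quality (own payoff 104 − 3.6×15.5 = 48.2): to a=0 gives 40 → no gain ✓; to a=0.9 gives 60 − 3.6×0.9 = 56.76 → profitable ✗.
4 of the 6 constraints hold; not an equilibrium.

4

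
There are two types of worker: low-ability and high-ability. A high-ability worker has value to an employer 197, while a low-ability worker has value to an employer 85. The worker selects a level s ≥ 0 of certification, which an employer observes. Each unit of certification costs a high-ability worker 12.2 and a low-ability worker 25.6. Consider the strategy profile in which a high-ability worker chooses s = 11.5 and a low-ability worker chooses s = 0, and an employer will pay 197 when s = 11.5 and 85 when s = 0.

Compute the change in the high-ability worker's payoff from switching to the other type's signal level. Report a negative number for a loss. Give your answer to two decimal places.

28.30

Playing s = 11.5 the high-ability worker receives 197 − 12.2 × 11.5 = 56.7.
Deviating to s = 0 yields 85 instead.
Gain from deviating: 85 − 56.7 = 28.30.
The gain is positive, so the high-ability type's incentive-compatibility constraint is violated — this profile is not a separating equilibrium.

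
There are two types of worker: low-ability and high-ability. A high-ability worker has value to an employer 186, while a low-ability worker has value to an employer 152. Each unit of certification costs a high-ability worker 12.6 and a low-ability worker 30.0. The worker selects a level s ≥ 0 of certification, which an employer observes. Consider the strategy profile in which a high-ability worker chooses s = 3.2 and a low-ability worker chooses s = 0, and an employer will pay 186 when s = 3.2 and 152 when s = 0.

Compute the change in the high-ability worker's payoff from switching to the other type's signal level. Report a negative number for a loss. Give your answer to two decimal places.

6.32

Playing s = 3.2 the high-ability worker receives 186 − 12.6 × 3.2 = 145.68.
Deviating to s = 0 yields 152 instead.
Gain from deviating: 152 − 145.68 = 6.32.
The gain is positive, so the high-ability type's incentive-compatibility constraint is violated — this profile is not a separating equilibrium.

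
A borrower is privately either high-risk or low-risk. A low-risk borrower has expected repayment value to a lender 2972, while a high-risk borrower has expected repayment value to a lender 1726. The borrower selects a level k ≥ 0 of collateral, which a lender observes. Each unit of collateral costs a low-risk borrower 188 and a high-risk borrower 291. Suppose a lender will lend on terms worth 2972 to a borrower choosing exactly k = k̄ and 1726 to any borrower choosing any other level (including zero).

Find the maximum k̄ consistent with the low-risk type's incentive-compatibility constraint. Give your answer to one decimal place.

Choosing k̄ yields the low-risk type 2972 − 188·k̄; choosing zero yields 1726.
The low-risk type is indifferent at 2972 − 188·k̄ = 1726, i.e. k̄ = (2972 − 1726) / 188 ≈ 6.6.
For any k̄ above 6.6 the low-risk type would rather pool at zero, so separation collapses.

6.6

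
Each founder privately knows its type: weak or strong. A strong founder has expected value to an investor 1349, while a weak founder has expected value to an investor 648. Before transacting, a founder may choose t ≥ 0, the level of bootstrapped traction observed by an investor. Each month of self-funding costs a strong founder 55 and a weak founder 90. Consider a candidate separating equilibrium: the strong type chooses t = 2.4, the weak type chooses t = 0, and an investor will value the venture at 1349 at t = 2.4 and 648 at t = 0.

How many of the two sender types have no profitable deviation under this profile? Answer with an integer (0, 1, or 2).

Strong type: signal → 1349 − 55 × 2.4 = 1217; deviate to 0 → 648. IC holds (1217 ≥ 648).
Weak type: stay at 0 → 648; mimic → 1349 − 90 × 2.4 = 1133. IC fails (648 < 1133).
1 of 2 constraints hold, so this profile is not an equilibrium.

1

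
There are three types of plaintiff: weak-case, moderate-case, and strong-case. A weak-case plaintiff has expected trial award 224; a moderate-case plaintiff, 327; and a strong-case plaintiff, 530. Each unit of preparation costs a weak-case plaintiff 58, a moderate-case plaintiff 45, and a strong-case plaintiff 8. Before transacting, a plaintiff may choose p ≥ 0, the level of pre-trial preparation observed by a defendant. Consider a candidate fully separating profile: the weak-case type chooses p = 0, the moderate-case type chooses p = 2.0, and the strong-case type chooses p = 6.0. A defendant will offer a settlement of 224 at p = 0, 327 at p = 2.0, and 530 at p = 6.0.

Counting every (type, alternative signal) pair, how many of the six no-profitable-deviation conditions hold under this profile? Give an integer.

5

Strong-case (own payoff 530 − 8×6.0 = 482): to p=0 gives 224 → no gain ✓; to p=2.0 gives 327 − 8×2.0 = 311 → no gain ✓.
Weak-case (own payoff 224): to p=2.0 gives 327 − 58×2.0 = 211 → no gain ✓; to p=6.0 gives 530 − 58×6.0 = 182 → no gain ✓.
Moderate-case (own payoff 327 − 45×2.0 = 237): to p=0 gives 224 → no gain ✓; to p=6.0 gives 530 − 45×6.0 = 260 → profitable ✗.
5 of the 6 constraints hold; not an equilibrium.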